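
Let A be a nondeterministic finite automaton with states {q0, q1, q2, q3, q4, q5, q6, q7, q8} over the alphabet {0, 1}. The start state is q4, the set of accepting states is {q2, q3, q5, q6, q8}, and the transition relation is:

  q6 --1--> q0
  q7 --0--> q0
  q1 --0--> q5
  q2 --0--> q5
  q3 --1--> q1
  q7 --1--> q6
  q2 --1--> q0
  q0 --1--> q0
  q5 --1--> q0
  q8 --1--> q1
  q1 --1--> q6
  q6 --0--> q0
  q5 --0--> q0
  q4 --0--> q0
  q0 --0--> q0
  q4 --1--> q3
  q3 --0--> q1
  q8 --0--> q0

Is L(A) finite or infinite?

finite

The useful states (reachable from q4 and able to reach an accepting state) are {q1, q3, q4, q5, q6}.
Restricted to these states the transition graph has no cycle, so every accepting path has bounded length and L is finite.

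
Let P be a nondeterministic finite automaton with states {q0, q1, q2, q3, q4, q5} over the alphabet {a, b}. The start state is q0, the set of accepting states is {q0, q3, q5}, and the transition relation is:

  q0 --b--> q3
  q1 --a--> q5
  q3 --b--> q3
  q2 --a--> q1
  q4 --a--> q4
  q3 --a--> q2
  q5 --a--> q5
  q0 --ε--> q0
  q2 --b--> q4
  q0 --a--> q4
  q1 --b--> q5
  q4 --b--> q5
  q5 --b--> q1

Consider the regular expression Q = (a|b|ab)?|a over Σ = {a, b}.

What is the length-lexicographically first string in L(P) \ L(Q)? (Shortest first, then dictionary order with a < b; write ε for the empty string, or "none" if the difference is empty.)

bb

The string bb is accepted by P but not by Q.
No shorter string lies in the difference, and bb is the lexicographically first length-2 string in L(P) \ L(Q).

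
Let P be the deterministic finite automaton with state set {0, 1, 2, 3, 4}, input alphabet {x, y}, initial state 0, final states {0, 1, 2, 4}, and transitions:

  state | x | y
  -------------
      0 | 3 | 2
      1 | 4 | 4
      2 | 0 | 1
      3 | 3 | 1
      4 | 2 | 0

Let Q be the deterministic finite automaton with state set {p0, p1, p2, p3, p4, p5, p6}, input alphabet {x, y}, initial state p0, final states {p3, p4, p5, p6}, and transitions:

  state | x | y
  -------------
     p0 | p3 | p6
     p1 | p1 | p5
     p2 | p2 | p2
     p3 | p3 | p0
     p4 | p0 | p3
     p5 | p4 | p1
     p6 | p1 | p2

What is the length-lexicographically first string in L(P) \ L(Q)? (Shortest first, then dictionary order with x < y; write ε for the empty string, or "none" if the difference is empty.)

ε

The empty string ε is accepted by P but not by Q.
Since ε is the unique shortest string, it is the required witness.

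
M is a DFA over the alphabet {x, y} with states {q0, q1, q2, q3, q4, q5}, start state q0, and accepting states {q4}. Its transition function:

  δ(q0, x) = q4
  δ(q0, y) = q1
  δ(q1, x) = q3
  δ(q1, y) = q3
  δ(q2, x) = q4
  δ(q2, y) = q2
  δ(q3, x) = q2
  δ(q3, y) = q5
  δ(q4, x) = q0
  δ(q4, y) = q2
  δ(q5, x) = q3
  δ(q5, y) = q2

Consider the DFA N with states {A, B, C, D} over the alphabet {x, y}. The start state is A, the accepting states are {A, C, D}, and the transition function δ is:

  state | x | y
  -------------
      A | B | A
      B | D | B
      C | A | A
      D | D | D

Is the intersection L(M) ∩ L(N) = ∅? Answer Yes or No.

The string xxx is accepted by both M and N.
Hence L(M) ∩ L(N) ≠ ∅.

No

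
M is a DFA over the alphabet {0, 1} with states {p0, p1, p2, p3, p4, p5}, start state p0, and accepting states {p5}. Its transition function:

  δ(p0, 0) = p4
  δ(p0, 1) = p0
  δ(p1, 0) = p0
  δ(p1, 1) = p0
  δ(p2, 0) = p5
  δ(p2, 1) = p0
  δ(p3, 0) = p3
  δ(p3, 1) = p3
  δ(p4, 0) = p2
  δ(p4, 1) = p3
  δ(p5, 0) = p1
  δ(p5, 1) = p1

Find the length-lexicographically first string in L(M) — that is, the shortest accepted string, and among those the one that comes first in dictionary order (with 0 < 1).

A breadth-first search from p0 reaches an accepting state first via the path p0 → p4 → p2 → p5 on input 000.
No string of length < 3 is accepted (BFS exhausts all shorter strings without reaching an accepting state), and 000 is the lexicographically least accepting string of length 3.

000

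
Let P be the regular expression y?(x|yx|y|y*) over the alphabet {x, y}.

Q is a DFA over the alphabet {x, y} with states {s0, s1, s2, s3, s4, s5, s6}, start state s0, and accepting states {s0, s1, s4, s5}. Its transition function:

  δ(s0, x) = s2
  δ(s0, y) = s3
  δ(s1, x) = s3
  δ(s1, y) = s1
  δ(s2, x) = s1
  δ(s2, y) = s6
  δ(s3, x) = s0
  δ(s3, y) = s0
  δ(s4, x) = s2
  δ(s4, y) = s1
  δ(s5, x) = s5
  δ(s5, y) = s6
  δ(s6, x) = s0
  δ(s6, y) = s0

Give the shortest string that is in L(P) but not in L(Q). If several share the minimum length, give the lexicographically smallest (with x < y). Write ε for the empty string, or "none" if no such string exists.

The string x is accepted by P but not by Q.
No shorter string lies in the difference, and x is the lexicographically first length-1 string in L(P) \ L(Q).

x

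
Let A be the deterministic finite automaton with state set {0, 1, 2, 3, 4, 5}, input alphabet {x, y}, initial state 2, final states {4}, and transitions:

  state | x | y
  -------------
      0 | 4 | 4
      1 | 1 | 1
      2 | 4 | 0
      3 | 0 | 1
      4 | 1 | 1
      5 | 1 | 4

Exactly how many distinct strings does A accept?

3

The useful subgraph on states {0, 2, 4} is acyclic, so L(A) is finite; the longest accepting path visits 3 useful states, giving maximum string length 2.
Counting accepting paths from 2 by length: 1 of length 1, 2 of length 2. Total 3.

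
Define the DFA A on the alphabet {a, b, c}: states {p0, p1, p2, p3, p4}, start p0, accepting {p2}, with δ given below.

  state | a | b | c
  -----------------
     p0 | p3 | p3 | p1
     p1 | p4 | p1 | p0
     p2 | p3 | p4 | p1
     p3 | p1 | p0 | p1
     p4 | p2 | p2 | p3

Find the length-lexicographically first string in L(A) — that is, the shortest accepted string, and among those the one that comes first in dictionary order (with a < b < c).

caa

A breadth-first search from p0 reaches an accepting state first via the path p0 → p1 → p4 → p2 on input caa.
No string of length < 3 is accepted (BFS exhausts all shorter strings without reaching an accepting state), and caa is the lexicographically least accepting string of length 3.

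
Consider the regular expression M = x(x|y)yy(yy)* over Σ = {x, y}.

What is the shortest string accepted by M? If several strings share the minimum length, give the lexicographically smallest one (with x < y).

By inspection of the expression, no string of length less than 4 matches, and xxyy is the lexicographically first match of length 4.

xxyy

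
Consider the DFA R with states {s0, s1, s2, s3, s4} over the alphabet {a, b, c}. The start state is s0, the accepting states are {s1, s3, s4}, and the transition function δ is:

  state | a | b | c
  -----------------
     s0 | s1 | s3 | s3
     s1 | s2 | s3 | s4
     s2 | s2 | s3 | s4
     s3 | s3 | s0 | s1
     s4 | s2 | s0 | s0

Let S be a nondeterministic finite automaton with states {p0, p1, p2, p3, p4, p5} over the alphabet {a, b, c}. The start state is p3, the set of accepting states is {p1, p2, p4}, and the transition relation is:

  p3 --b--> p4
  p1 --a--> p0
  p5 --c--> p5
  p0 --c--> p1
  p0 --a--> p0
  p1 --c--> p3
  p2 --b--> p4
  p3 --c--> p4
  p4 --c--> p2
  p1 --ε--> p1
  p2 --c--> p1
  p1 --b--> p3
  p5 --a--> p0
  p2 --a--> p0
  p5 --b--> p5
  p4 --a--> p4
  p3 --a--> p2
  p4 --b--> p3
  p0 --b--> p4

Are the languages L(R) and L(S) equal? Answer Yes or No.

Exploring the product automaton R × S from the start pair (s0, p3), following both machines on each input symbol, reaches 5 state pairs: (s0, p3), (s1, p2), (s3, p4), (s2, p0), (s4, p1).
R accepts in {s1, s3, s4} and S accepts in {p1, p2, p4}. In every reachable pair the two components are either both accepting — (s1, p2), (s3, p4), (s4, p1) — or both non-accepting, so no string is accepted by exactly one of the machines: L(R) \ L(S) and L(S) \ L(R) are both empty.
Hence every string is accepted by R iff it is accepted by S, and the two languages coincide.

Yes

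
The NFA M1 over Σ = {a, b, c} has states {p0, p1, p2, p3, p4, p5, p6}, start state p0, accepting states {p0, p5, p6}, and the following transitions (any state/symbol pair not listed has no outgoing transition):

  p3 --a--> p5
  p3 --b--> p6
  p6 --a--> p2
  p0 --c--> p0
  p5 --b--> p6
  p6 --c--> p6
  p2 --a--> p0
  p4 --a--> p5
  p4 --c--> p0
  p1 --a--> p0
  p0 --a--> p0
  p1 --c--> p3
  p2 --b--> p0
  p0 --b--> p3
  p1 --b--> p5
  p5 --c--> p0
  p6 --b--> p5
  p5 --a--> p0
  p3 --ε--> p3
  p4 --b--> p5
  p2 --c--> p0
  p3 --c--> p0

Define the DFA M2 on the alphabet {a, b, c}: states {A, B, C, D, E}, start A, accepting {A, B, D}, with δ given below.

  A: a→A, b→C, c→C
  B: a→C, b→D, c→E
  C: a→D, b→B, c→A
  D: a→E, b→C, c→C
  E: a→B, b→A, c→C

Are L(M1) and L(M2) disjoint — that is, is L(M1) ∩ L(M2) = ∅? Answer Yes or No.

No

The empty string ε is accepted by both M1 and M2.
Hence L(M1) ∩ L(M2) ≠ ∅.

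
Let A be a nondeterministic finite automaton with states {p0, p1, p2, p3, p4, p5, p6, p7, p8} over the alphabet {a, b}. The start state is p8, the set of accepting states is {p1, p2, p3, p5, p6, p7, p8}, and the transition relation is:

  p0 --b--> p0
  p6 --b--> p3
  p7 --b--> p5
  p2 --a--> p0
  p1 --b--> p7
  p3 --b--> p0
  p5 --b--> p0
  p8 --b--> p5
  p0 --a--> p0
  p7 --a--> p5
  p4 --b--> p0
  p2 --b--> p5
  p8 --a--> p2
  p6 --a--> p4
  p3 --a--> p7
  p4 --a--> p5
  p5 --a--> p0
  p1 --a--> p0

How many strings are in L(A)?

The useful subgraph on states {p2, p5, p8} is acyclic, so L(A) is finite; the longest accepting path visits 3 useful states, giving maximum string length 2.
Counting accepting paths from p8 by length: 1 of length 0, 2 of length 1, 1 of length 2. Total 4.

4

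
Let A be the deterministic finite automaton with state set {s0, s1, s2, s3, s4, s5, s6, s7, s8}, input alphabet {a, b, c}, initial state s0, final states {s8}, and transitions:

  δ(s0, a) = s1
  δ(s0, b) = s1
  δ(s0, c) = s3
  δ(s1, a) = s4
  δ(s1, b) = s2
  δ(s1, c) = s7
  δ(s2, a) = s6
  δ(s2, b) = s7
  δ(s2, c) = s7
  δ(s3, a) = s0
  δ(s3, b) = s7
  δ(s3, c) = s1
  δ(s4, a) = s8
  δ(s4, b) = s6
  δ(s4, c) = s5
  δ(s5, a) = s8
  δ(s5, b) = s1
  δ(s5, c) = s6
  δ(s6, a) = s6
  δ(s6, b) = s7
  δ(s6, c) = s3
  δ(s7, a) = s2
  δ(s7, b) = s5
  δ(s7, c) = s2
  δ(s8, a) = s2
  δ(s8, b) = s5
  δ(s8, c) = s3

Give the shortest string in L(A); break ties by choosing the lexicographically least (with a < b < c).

aaa

A breadth-first search from s0 reaches an accepting state first via the path s0 → s1 → s4 → s8 on input aaa.
No string of length < 3 is accepted (BFS exhausts all shorter strings without reaching an accepting state), and aaa is the lexicographically least accepting string of length 3.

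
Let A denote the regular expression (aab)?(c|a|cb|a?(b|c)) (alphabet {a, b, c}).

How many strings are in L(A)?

12

The expression has no Kleene star, so L(A) is finite. Expanding the alternatives gives {a, b, c, ab, ac, cb, aaba, aabb, aabc, aabab, aabac, aabcb}.
That is 3 of length 1, 3 of length 2, 3 of length 4, 3 of length 5: 12 strings in all.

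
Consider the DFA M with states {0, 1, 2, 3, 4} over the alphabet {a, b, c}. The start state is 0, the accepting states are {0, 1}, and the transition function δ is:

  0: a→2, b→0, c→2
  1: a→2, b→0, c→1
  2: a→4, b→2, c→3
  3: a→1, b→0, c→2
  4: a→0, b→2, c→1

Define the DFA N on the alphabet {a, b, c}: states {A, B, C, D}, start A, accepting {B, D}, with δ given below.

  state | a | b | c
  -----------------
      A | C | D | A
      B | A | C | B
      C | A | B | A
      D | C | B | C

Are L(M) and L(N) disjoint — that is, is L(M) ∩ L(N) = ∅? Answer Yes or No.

The string b is accepted by both M and N.
Hence L(M) ∩ L(N) ≠ ∅.

No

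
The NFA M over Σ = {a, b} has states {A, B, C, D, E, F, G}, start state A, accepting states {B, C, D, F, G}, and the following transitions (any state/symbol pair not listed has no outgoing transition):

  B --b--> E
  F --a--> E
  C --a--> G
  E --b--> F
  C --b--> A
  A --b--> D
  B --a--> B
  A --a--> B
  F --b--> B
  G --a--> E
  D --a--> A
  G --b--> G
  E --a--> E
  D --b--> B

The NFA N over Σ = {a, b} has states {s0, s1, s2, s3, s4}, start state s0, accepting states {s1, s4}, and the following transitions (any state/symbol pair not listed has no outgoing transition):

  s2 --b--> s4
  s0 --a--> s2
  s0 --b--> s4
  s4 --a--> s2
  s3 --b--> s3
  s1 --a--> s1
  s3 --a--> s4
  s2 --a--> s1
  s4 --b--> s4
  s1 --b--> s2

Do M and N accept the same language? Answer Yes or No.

No

The string a is accepted by M but rejected by N.
So L(M) ≠ L(N).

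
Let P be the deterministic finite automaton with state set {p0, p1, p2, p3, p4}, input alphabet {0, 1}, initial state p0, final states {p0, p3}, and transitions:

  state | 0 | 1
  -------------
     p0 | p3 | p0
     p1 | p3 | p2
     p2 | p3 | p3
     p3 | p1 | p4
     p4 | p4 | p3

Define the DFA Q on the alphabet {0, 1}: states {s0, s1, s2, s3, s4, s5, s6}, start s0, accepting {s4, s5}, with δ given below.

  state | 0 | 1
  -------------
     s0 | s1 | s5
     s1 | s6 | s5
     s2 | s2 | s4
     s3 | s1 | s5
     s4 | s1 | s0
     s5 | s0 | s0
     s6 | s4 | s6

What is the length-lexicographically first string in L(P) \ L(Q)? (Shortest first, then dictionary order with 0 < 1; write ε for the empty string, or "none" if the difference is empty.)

ε

The empty string ε is accepted by P but not by Q.
Since ε is the unique shortest string, it is the required witness.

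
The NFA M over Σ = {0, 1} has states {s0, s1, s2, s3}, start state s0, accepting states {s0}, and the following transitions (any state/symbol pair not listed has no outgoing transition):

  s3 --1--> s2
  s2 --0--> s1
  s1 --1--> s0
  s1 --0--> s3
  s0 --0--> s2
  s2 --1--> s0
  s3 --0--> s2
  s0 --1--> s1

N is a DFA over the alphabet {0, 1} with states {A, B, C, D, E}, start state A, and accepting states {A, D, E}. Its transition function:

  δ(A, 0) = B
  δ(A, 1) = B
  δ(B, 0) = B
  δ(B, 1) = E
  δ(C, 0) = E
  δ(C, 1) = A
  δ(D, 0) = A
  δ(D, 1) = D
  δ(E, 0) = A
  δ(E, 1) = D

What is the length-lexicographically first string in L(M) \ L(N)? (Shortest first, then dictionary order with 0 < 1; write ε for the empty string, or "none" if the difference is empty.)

The string 0101 is accepted by M but not by N.
No shorter string lies in the difference, and 0101 is the lexicographically first length-4 string in L(M) \ L(N).

0101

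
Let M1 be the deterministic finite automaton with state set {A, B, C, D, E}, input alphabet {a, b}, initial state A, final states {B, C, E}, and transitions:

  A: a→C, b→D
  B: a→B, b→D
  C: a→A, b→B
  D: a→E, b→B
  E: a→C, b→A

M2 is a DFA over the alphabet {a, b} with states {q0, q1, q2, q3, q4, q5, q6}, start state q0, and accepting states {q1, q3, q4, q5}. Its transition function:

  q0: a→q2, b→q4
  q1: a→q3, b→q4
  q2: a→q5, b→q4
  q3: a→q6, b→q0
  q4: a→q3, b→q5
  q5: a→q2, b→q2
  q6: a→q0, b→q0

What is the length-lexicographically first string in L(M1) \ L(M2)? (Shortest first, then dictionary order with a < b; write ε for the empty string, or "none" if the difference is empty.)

The string a is accepted by M1 but not by M2.
No shorter string lies in the difference, and a is the lexicographically first length-1 string in L(M1) \ L(M2).

a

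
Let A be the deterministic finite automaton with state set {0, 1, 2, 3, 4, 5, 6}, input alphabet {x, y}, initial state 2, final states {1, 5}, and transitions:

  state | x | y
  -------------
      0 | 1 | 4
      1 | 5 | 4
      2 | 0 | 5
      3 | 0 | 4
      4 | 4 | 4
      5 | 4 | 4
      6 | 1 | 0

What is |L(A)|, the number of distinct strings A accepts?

3

The useful subgraph on states {0, 1, 2, 5} is acyclic, so L(A) is finite; the longest accepting path visits 4 useful states, giving maximum string length 3.
Counting accepting paths from 2 by length: 1 of length 1, 1 of length 2, 1 of length 3. Total 3.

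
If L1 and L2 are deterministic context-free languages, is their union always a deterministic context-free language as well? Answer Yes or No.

No

{aⁿbⁿ : n≥0} and {aⁿb²ⁿ : n≥0} are each accepted by a deterministic PDA (push the a's; pop one per b, respectively one per two b's), but their union U is not. Suppose a DPDA M accepted U. Being deterministic, M has a single run on aⁿb²ⁿ, and since aⁿbⁿ ∈ U that run passes through an accepting configuration right after consuming the prefix aⁿbⁿ and then goes on to accept again after n more b's. Build an ordinary (nondeterministic) PDA M′ that simulates M on a's and b's and, at any moment when M is in an accepting state, may switch to a second mode in which it reads only c's, feeding each c to M as a b; M′ accepts when M does. Then M′ accepts aⁱbʲcᵏ (k≥1) exactly when both aⁱbʲ ∈ U and aⁱbʲ⁺ᵏ ∈ U, and checking the four cases (i=j or j=2i, combined with j+k=i or j+k=2i) leaves only i=j=k: so L(M′) ∩ a*b*c⁺ = {aⁿbⁿcⁿ : n≥1} would be context-free, which it is not (pumping lemma) — contradiction. (The union is an unambiguous CFL; it is determinism, not unambiguity, that fails.)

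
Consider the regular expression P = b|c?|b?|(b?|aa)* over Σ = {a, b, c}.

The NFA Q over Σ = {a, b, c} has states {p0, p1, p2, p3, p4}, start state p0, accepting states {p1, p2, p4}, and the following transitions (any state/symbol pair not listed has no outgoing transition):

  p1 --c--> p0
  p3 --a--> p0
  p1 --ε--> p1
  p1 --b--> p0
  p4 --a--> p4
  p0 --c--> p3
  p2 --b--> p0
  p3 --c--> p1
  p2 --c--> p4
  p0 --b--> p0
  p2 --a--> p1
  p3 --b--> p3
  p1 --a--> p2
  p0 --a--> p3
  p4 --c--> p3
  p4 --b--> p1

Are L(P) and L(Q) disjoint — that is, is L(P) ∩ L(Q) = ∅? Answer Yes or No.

Converting the expression P to a DFA (subset construction, then merging equivalent states) gives the minimal DFA with states {r0, r1, r2, r3, r4}, start state r0, accepting states {r0, r2, r3} and transitions r0: a→r1, b→r2, c→r3; r1: a→r2, b→r4, c→r4; r2: a→r1, b→r2, c→r4; r3: a→r4, b→r4, c→r4; r4: a→r4, b→r4, c→r4.
Exploring the product automaton P × Q from the start pair (r0, p0), following both machines on each input symbol, reaches 9 state pairs: (r0, p0), (r1, p3), (r2, p0), (r3, p3), (r4, p3), (r4, p1), (r4, p0), (r4, p2), (r4, p4).
P accepts in {r0, r2, r3} and Q accepts in {p1, p2, p4}; no reachable pair has both components accepting, so no string drives both machines to acceptance simultaneously and L(P) ∩ L(Q) = ∅.
So no string is accepted by both, and the intersection is empty.

Yes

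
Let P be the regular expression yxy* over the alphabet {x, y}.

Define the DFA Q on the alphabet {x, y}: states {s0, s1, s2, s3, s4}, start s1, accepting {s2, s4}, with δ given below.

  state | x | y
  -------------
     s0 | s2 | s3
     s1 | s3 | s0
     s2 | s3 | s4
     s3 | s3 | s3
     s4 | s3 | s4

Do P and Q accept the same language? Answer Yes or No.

Yes

Converting the expression P to a DFA (subset construction, then merging equivalent states) gives the minimal DFA with states {p0, p1, p2, p3}, start state p0, accepting states {p3} and transitions p0: x→p1, y→p2; p1: x→p1, y→p1; p2: x→p3, y→p1; p3: x→p1, y→p3.
Exploring the product automaton P × Q from the start pair (p0, s1), following both machines on each input symbol, reaches 5 state pairs: (p0, s1), (p1, s3), (p2, s0), (p3, s2), (p3, s4).
P accepts in {p3} and Q accepts in {s2, s4}. In every reachable pair the two components are either both accepting — (p3, s2), (p3, s4) — or both non-accepting, so no string is accepted by exactly one of the machines: L(P) \ L(Q) and L(Q) \ L(P) are both empty.
Hence every string is accepted by P iff it is accepted by Q, and the two languages coincide.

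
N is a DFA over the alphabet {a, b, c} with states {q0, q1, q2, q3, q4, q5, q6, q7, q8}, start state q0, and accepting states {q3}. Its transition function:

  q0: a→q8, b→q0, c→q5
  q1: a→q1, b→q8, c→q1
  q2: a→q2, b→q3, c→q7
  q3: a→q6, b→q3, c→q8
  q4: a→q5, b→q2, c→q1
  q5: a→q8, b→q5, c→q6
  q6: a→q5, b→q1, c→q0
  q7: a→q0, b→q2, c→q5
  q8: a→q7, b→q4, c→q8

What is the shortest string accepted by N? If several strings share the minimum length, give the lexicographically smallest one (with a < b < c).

A breadth-first search from q0 reaches an accepting state first via the path q0 → q8 → q7 → q2 → q3 on input aabb.
No string of length < 4 is accepted (BFS exhausts all shorter strings without reaching an accepting state), and aabb is the lexicographically least accepting string of length 4.

aabb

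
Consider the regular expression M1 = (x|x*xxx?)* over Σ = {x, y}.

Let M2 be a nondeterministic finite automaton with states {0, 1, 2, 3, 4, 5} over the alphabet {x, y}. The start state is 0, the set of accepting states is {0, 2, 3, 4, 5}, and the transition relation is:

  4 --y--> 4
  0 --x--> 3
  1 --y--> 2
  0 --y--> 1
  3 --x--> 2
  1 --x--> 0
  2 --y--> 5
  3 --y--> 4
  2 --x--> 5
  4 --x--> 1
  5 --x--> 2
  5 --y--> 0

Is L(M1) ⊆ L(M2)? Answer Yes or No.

Converting the expression M1 to a DFA (subset construction, then merging equivalent states) gives the minimal DFA with states {r0, r1}, start state r0, accepting states {r0} and transitions r0: x→r0, y→r1; r1: x→r1, y→r1.
Exploring the product automaton M1 × M2 from the start pair (r0, 0), following both machines on each input symbol, reaches 10 state pairs: (r0, 0), (r0, 3), (r1, 1), (r0, 2), (r1, 4), (r1, 0), (r1, 2), (r0, 5), (r1, 5), (r1, 3).
M1 accepts in {r0} and M2 accepts in {0, 2, 3, 4, 5}. The reachable pairs whose M1-component is accepting are (r0, 0), (r0, 3), (r0, 2), (r0, 5); in each of them the M2-component is accepting too, so the product for L(M1) \ L(M2) (M1-component accepting, M2-component rejecting) has no reachable accepting pair and the difference is empty.
Hence every string in L(M1) is also in L(M2).

Yes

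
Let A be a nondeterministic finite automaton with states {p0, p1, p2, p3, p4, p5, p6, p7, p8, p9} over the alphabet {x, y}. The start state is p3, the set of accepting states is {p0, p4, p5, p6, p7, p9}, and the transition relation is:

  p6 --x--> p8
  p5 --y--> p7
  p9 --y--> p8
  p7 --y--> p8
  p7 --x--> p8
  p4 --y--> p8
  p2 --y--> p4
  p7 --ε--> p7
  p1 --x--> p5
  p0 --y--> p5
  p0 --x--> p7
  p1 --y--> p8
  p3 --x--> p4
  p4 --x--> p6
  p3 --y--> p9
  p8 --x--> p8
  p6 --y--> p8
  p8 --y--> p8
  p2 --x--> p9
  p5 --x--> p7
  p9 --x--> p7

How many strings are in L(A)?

4

The useful subgraph on states {p3, p4, p6, p7, p9} is acyclic, so L(A) is finite; the longest accepting path visits 3 useful states, giving maximum string length 2.
Counting accepting paths from p3 by length: 2 of length 1, 2 of length 2. Total 4.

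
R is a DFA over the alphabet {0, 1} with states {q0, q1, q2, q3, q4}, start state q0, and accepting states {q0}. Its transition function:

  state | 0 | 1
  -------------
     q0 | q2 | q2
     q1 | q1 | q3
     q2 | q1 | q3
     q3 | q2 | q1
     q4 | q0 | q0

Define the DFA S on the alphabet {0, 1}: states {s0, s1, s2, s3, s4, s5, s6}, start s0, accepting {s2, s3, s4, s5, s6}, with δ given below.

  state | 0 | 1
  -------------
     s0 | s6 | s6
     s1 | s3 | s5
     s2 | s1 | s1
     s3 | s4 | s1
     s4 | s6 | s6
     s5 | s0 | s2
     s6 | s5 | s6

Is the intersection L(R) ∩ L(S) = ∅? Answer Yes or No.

Exploring the product automaton R × S from the start pair (q0, s0), following both machines on each input symbol, reaches 17 state pairs: (q0, s0), (q2, s6), (q1, s5), (q3, s6), (q1, s0), (q3, s2), (q2, s5), (q1, s6), (q2, s1), (q1, s1), (q1, s3), (q3, s5), (q1, s4), (q3, s1), (q2, s0), (q1, s2), (q2, s3).
R accepts in {q0} and S accepts in {s2, s3, s4, s5, s6}; no reachable pair has both components accepting, so no string drives both machines to acceptance simultaneously and L(R) ∩ L(S) = ∅.
So no string is accepted by both, and the intersection is empty.

Yes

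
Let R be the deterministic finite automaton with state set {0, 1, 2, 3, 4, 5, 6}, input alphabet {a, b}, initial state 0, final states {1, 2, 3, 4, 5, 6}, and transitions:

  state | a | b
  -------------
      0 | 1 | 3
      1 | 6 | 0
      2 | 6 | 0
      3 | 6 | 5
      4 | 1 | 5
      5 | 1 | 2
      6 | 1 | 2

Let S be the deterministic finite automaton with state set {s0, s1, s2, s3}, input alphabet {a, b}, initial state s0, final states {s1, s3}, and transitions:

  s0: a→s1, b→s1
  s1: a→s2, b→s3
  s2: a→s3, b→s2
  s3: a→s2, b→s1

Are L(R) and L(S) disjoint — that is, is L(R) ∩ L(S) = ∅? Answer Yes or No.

The string a is accepted by both R and S.
Hence L(R) ∩ L(S) ≠ ∅.

No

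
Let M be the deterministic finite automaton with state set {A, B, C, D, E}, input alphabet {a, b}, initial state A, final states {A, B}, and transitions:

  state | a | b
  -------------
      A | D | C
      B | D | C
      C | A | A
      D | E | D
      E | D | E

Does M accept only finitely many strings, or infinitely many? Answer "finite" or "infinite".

State A is reachable from the start and can reach an accepting state, and it lies on the cycle A → C → A.
Traversing that cycle any number of times yields accepted strings of unbounded length, so the language is infinite.

infinite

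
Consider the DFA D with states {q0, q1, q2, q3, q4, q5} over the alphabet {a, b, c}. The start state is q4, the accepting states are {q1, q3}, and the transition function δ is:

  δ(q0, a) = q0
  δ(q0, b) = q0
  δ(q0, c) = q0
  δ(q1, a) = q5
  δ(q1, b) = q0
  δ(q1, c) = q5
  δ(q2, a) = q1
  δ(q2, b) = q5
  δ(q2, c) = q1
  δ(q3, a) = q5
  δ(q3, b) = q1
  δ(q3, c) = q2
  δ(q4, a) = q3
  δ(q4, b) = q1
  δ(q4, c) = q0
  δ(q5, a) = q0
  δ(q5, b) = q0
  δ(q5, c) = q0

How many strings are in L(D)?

The useful subgraph on states {q1, q2, q3, q4} is acyclic, so L(D) is finite; the longest accepting path visits 4 useful states, giving maximum string length 3.
Counting accepting paths from q4 by length: 2 of length 1, 1 of length 2, 2 of length 3. Total 5.

5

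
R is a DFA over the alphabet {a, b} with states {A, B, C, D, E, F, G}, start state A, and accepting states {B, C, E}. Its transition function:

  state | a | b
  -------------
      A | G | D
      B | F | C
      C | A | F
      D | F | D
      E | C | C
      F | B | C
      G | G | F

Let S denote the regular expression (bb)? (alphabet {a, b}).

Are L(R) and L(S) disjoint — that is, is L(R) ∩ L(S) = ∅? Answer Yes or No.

Converting the expression S to a DFA (subset construction, then merging equivalent states) gives the minimal DFA with states {s0, s1, s2, s3}, start state s0, accepting states {s0, s3} and transitions s0: a→s1, b→s2; s1: a→s1, b→s1; s2: a→s1, b→s3; s3: a→s1, b→s1.
Exploring the product automaton R × S from the start pair (A, s0), following both machines on each input symbol, reaches 9 state pairs: (A, s0), (G, s1), (D, s2), (F, s1), (D, s3), (B, s1), (C, s1), (D, s1), (A, s1).
R accepts in {B, C, E} and S accepts in {s0, s3}; no reachable pair has both components accepting, so no string drives both machines to acceptance simultaneously and L(R) ∩ L(S) = ∅.
So no string is accepted by both, and the intersection is empty.

Yes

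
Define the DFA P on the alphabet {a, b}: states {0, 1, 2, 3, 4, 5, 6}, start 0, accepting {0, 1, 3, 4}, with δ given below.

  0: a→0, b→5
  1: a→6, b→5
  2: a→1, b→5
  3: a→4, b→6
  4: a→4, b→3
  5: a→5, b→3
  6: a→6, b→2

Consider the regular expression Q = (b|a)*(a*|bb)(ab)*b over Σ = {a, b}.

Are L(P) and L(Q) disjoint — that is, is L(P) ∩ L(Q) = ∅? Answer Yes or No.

The string bb is accepted by both P and Q.
Hence L(P) ∩ L(Q) ≠ ∅.

No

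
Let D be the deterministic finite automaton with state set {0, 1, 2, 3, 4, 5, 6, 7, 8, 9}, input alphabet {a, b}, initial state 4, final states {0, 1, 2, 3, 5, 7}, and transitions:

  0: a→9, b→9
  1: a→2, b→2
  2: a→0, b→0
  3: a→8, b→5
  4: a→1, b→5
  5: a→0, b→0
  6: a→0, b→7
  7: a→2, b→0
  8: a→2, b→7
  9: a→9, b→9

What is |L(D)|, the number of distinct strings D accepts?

The useful subgraph on states {0, 1, 2, 4, 5} is acyclic, so L(D) is finite; the longest accepting path visits 4 useful states, giving maximum string length 3.
Counting accepting paths from 4 by length: 2 of length 1, 4 of length 2, 4 of length 3. Total 10.

10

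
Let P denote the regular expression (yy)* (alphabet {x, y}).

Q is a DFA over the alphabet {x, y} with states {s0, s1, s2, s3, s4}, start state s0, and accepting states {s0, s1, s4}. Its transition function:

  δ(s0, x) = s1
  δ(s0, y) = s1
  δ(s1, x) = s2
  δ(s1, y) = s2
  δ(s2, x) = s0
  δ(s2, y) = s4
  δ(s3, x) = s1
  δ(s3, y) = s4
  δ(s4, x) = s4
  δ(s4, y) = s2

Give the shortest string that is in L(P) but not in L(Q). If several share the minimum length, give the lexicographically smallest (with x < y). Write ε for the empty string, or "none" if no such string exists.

The string yy is accepted by P but not by Q.
No shorter string lies in the difference, and yy is the lexicographically first length-2 string in L(P) \ L(Q).

yy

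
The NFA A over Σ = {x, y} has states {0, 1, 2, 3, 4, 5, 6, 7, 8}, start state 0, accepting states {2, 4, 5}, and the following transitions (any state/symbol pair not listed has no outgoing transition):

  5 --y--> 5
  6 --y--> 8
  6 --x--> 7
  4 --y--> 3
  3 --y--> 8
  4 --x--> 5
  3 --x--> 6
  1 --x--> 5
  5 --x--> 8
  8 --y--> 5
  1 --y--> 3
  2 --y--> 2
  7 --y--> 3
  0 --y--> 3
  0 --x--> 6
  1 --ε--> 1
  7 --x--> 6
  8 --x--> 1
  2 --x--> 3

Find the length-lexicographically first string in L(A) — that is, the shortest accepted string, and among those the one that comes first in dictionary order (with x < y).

A breadth-first search from 0 reaches an accepting state first via the path 0 → 6 → 8 → 5 on input xyy.
No string of length < 3 is accepted (BFS exhausts all shorter strings without reaching an accepting state), and xyy is the lexicographically least accepting string of length 3.

xyy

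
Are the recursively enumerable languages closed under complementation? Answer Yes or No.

If both L and its complement were r.e., running the two recognisers in parallel would decide L, so L would be recursive; but there are r.e. languages that are not recursive (e.g. the halting problem), and their complements are therefore not r.e.

No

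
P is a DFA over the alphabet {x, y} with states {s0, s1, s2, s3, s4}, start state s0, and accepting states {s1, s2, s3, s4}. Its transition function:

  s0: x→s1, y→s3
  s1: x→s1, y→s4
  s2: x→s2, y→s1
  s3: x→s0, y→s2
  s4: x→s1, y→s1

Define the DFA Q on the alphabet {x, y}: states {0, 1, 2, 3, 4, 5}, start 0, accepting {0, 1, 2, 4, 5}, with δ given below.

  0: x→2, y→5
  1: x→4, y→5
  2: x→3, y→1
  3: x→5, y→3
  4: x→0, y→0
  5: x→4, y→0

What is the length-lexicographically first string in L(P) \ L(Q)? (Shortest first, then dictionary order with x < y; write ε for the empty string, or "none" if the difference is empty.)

xx

The string xx is accepted by P but not by Q.
No shorter string lies in the difference, and xx is the lexicographically first length-2 string in L(P) \ L(Q).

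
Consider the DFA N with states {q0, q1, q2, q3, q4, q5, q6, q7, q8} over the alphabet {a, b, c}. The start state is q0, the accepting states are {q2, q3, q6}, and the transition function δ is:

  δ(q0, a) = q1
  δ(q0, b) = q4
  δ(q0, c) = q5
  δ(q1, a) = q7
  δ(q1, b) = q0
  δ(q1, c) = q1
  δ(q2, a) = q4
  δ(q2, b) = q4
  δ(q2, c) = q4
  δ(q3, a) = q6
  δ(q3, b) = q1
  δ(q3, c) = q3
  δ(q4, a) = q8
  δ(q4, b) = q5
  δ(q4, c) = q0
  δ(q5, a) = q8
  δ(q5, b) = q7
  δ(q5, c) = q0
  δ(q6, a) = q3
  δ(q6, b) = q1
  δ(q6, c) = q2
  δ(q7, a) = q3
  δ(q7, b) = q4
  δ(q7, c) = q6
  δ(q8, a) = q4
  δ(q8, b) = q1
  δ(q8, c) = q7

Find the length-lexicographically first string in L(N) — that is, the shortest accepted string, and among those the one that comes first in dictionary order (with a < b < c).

A breadth-first search from q0 reaches an accepting state first via the path q0 → q1 → q7 → q3 on input aaa.
No string of length < 3 is accepted (BFS exhausts all shorter strings without reaching an accepting state), and aaa is the lexicographically least accepting string of length 3.

aaa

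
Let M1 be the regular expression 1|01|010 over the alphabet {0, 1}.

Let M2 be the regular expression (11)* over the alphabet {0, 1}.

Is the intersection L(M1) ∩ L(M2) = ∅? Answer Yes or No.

Yes

Converting the expression M1 to a DFA (subset construction, then merging equivalent states) gives the minimal DFA with states {r0, r1, r2, r3, r4}, start state r0, accepting states {r2, r4} and transitions r0: 0→r1, 1→r2; r1: 0→r3, 1→r4; r2: 0→r3, 1→r3; r3: 0→r3, 1→r3; r4: 0→r2, 1→r3.
Converting the expression M2 to a DFA (subset construction, then merging equivalent states) gives the minimal DFA with states {t0, t1, t2}, start state t0, accepting states {t0} and transitions t0: 0→t1, 1→t2; t1: 0→t1, 1→t1; t2: 0→t1, 1→t0.
Exploring the product automaton M1 × M2 from the start pair (r0, t0), following both machines on each input symbol, reaches 8 state pairs: (r0, t0), (r1, t1), (r2, t2), (r3, t1), (r4, t1), (r3, t0), (r2, t1), (r3, t2).
M1 accepts in {r2, r4} and M2 accepts in {t0}; no reachable pair has both components accepting, so no string drives both machines to acceptance simultaneously and L(M1) ∩ L(M2) = ∅.
So no string is accepted by both, and the intersection is empty.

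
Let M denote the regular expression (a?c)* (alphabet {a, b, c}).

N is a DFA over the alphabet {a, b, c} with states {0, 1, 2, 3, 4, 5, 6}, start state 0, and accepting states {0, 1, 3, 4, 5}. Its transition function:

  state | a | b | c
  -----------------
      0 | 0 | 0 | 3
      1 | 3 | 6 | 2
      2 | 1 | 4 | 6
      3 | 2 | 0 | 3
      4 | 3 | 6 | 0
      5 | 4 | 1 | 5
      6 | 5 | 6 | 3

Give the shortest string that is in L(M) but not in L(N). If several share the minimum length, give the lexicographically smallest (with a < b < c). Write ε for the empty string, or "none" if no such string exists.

The string cac is accepted by M but not by N.
No shorter string lies in the difference, and cac is the lexicographically first length-3 string in L(M) \ L(N).

cac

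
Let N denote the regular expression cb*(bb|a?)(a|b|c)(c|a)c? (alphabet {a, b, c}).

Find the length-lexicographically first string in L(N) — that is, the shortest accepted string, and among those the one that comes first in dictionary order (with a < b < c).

caa

By inspection of the expression, no string of length less than 3 matches, and caa is the lexicographically first match of length 3.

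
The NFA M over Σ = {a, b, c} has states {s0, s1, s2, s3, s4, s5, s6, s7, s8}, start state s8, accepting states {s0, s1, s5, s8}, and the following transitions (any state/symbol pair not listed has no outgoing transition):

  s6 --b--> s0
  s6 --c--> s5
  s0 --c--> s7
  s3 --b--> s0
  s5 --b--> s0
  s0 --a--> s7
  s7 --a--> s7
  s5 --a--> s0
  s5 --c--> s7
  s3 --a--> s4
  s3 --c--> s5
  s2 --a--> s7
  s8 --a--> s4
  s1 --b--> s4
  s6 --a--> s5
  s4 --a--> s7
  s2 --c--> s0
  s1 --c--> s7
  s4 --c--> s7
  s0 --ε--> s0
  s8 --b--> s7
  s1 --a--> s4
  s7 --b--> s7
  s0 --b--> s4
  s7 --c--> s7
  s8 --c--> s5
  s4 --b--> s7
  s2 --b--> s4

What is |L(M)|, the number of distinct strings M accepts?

The useful subgraph on states {s0, s5, s8} is acyclic, so L(M) is finite; the longest accepting path visits 3 useful states, giving maximum string length 2.
Counting accepting paths from s8 by length: 1 of length 0, 1 of length 1, 2 of length 2. Total 4.

4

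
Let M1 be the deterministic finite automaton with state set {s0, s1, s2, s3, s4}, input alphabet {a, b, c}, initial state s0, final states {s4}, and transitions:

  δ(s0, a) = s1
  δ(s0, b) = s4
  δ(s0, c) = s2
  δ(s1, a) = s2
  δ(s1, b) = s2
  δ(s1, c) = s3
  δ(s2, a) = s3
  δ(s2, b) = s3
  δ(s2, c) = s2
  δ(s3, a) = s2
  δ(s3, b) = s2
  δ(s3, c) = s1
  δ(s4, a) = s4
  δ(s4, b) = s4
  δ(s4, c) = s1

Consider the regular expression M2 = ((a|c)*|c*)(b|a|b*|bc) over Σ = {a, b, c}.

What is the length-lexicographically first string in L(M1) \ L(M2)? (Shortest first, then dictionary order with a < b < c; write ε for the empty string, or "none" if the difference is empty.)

The string ba is accepted by M1 but not by M2.
No shorter string lies in the difference, and ba is the lexicographically first length-2 string in L(M1) \ L(M2).

ba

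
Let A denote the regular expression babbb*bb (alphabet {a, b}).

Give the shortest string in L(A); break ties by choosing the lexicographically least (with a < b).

babbbb

By inspection of the expression, no string of length less than 6 matches, and babbbb is the lexicographically first match of length 6.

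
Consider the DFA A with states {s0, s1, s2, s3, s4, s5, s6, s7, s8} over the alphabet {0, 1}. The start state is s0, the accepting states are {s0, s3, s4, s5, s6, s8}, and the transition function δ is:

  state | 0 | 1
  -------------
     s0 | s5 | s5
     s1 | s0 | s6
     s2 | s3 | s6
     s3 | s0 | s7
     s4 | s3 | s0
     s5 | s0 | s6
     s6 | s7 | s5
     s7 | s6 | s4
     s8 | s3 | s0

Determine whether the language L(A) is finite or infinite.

State s0 is reachable from the start and can reach an accepting state, and it lies on the cycle s0 → s5 → s0.
Traversing that cycle any number of times yields accepted strings of unbounded length, so the language is infinite.

infinite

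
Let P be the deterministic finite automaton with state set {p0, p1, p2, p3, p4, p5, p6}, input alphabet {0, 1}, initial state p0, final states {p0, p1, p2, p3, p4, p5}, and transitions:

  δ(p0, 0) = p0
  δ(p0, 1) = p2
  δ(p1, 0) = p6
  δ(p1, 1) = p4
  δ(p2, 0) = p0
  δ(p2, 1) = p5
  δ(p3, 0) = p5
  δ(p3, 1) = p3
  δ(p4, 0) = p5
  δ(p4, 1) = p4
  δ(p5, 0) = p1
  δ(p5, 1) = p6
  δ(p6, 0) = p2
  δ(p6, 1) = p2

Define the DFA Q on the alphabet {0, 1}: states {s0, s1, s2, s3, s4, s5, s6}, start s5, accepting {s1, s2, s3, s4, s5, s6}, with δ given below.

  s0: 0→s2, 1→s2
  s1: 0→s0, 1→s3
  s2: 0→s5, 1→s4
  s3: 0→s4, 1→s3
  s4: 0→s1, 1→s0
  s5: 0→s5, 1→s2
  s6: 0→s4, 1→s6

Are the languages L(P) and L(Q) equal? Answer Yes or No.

Yes

Exploring the product automaton P × Q from the start pair (p0, s5), following both machines on each input symbol, reaches 6 state pairs: (p0, s5), (p2, s2), (p5, s4), (p1, s1), (p6, s0), (p4, s3).
P accepts in {p0, p1, p2, p3, p4, p5} and Q accepts in {s1, s2, s3, s4, s5, s6}. In every reachable pair the two components are either both accepting — (p0, s5), (p2, s2), (p5, s4), (p1, s1), (p4, s3) — or both non-accepting, so no string is accepted by exactly one of the machines: L(P) \ L(Q) and L(Q) \ L(P) are both empty.
Hence every string is accepted by P iff it is accepted by Q, and the two languages coincide.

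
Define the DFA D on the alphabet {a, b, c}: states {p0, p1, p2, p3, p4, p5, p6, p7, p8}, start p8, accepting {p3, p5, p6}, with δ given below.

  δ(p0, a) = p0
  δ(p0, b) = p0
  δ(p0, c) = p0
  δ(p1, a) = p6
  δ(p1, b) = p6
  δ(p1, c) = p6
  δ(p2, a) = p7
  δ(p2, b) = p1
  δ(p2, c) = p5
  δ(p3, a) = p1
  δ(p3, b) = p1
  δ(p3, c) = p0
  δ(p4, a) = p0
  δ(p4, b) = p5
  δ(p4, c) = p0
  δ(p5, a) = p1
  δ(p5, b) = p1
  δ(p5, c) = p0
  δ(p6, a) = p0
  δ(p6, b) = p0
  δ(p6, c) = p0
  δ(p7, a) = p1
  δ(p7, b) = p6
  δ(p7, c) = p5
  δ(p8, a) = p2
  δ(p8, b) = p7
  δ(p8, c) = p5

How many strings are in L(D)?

The useful subgraph on states {p1, p2, p5, p6, p7, p8} is acyclic, so L(D) is finite; the longest accepting path visits 6 useful states, giving maximum string length 5.
Counting accepting paths from p8 by length: 1 of length 1, 3 of length 2, 14 of length 3, 15 of length 4, 6 of length 5. Total 39.

39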